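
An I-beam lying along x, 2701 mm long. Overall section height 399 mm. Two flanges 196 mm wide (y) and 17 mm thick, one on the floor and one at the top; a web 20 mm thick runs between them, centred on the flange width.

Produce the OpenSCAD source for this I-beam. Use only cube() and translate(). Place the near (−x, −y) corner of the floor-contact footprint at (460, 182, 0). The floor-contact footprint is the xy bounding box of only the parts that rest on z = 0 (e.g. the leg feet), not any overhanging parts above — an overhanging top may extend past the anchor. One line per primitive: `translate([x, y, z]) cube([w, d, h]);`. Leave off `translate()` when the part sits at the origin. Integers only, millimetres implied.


translate([460, 182, 0]) cube([2701, 196, 17]);
translate([460, 270, 17]) cube([2701, 20, 365]);
translate([460, 182, 382]) cube([2701, 196, 17]);


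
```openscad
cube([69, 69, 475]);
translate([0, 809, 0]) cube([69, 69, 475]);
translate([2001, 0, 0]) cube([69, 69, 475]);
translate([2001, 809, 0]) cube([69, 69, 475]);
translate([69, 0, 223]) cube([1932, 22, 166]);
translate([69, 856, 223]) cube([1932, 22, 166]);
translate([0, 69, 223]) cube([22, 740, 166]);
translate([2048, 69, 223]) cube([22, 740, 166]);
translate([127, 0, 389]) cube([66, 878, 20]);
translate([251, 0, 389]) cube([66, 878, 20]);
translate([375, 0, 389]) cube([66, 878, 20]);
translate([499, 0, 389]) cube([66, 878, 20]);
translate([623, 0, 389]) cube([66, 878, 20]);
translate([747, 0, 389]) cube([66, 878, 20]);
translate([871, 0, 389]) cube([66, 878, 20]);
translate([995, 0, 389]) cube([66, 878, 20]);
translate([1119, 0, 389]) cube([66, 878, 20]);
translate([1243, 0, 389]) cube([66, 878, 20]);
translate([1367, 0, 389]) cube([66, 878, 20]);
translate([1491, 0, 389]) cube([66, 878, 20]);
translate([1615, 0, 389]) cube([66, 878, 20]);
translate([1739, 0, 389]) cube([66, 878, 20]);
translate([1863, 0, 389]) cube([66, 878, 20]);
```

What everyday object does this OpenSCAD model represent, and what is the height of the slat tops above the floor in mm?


A bed frame. The slat-top height is 409 mm.

Four posts, four rails, and a row of slats — a bed frame. Slats sit on the rails at z = 223 + 166 = 389; with slat thickness 20, the top is 409 mm.


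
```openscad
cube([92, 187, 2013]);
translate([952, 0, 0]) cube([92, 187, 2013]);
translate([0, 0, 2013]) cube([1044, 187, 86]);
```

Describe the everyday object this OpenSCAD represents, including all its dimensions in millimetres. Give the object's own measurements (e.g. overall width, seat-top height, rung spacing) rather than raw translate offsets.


A door frame. The clear opening is 860 mm wide and 2013 mm high. Two 92 mm wide jambs, 187 mm deep, stand either side of the opening from the floor to the top of the opening. A 86 mm thick head sits across the top of both jambs, spanning the full outside width of the frame.


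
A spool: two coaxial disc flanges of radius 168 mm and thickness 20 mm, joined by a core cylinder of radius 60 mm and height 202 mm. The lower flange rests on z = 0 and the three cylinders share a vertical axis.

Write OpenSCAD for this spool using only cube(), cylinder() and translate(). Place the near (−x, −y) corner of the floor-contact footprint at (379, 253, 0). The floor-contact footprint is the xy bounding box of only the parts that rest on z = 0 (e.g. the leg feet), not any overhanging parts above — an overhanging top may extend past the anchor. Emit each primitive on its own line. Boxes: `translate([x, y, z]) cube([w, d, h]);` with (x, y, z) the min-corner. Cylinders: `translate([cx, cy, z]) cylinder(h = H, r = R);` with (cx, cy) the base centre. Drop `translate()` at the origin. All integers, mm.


translate([547, 421, 0]) cylinder(h = 20, r = 168);
translate([547, 421, 20]) cylinder(h = 202, r = 60);
translate([547, 421, 222]) cylinder(h = 20, r = 168);


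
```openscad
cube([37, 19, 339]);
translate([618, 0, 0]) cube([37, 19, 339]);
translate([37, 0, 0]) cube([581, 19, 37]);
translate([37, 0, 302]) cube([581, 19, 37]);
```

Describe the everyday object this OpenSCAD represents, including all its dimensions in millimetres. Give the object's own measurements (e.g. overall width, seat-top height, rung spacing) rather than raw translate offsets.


A rectangular picture frame lying in the x–z plane (depth along y). The opening is 581 mm wide (x) by 265 mm tall (z), surrounded by a border 37 mm wide on all four sides. The frame is 19 mm deep and is made of two full-height vertical stiles with two horizontal rails fitted between them.


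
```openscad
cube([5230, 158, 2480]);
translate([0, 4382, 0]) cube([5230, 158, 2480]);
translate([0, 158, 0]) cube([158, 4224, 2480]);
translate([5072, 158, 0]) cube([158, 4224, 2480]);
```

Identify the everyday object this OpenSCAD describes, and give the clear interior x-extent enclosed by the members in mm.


A house (or room) frame. The interior width is 4914 mm.

Four 2480 mm walls enclosing a rectangle with no floor or roof — a room or house frame. Outside width is 5230 mm and wall thickness is 158 mm, so the interior width is 5230 − 2 × 158 = 4914 mm.


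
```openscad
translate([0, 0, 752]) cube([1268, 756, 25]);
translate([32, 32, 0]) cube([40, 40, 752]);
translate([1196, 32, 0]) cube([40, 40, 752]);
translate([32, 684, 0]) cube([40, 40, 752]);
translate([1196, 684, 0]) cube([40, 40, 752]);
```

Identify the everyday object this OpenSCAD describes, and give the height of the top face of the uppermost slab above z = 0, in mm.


A table. The table height is 777 mm.

A 1268×756×25 slab sits at z = 752 on four 40 mm square posts — a table. The top surface is at 752 + 25 = 777 mm.


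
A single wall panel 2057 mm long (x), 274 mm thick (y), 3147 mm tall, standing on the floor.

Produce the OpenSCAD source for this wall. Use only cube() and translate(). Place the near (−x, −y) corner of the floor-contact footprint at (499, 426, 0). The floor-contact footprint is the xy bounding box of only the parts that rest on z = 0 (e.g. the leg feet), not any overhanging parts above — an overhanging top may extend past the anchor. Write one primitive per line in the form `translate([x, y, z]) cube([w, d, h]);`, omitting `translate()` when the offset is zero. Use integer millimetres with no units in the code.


translate([499, 426, 0]) cube([2057, 274, 3147]);


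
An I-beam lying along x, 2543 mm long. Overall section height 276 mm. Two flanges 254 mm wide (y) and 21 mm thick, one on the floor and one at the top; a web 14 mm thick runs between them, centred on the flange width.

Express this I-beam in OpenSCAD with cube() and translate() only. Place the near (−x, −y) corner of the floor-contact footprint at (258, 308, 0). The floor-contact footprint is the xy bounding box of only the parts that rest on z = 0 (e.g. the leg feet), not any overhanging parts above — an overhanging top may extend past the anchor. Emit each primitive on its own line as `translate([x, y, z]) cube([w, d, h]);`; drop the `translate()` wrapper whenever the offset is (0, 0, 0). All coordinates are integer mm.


translate([258, 308, 0]) cube([2543, 254, 21]);
translate([258, 428, 21]) cube([2543, 14, 234]);
translate([258, 308, 255]) cube([2543, 254, 21]);


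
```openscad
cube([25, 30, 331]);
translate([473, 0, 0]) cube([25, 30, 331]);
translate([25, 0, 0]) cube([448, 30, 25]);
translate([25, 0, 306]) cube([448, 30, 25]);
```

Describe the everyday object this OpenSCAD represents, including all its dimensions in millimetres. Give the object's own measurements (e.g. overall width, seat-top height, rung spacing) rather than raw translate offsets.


A rectangular picture frame lying in the x–z plane (depth along y). The opening is 448 mm wide (x) by 281 mm tall (z), surrounded by a border 25 mm wide on all four sides. The frame is 30 mm deep and is made of two full-height vertical stiles with two horizontal rails fitted between them.


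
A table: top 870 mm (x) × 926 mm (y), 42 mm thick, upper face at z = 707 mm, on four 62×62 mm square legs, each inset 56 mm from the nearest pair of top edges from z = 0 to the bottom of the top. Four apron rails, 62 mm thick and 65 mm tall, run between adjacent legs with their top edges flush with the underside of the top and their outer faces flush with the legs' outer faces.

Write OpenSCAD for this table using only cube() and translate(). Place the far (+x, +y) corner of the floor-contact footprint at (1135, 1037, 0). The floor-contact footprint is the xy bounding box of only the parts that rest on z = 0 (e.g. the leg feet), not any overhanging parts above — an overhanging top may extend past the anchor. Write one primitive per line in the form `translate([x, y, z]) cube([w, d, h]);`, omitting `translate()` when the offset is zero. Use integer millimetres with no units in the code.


translate([321, 167, 665]) cube([870, 926, 42]);
translate([377, 223, 0]) cube([62, 62, 665]);
translate([1073, 223, 0]) cube([62, 62, 665]);
translate([377, 975, 0]) cube([62, 62, 665]);
translate([1073, 975, 0]) cube([62, 62, 665]);
translate([439, 223, 600]) cube([634, 62, 65]);
translate([439, 975, 600]) cube([634, 62, 65]);
translate([377, 285, 600]) cube([62, 690, 65]);
translate([1073, 285, 600]) cube([62, 690, 65]);


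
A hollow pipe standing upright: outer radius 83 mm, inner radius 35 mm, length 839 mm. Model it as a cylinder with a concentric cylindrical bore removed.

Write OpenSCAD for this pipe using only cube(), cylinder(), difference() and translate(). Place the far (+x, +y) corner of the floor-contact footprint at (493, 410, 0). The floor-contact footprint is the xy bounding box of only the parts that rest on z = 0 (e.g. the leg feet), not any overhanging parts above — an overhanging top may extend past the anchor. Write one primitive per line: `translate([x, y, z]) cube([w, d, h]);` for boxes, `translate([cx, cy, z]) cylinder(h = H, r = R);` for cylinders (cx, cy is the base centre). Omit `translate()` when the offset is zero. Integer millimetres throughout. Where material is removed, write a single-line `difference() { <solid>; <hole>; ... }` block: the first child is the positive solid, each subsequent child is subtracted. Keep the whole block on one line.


difference() { translate([410, 327, 0]) cylinder(h = 839, r = 83); translate([410, 327, 0]) cylinder(h = 839, r = 35); }


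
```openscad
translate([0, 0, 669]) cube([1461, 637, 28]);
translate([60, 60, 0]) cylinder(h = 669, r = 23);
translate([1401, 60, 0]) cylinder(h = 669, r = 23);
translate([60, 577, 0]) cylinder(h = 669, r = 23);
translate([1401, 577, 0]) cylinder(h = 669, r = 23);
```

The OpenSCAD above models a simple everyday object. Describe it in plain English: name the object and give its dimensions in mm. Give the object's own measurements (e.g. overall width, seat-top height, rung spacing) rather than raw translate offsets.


A rectangular dining table. The top is 1461×637×28 mm with its upper surface at z = 697 mm. It stands on four round legs of 46 mm diameter, each leg's bounding box inset 37 mm from the nearest pair of top edges, running from the floor to the underside of the top.


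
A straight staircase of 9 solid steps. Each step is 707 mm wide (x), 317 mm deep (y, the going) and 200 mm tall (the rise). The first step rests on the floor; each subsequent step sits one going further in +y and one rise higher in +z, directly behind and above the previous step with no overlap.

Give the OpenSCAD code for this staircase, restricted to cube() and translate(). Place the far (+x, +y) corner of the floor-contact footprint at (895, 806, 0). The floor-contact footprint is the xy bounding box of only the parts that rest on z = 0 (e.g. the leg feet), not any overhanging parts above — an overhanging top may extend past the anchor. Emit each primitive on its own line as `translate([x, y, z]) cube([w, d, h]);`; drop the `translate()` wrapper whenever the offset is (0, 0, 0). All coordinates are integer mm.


translate([188, 489, 0]) cube([707, 317, 200]);
translate([188, 806, 200]) cube([707, 317, 200]);
translate([188, 1123, 400]) cube([707, 317, 200]);
translate([188, 1440, 600]) cube([707, 317, 200]);
translate([188, 1757, 800]) cube([707, 317, 200]);
translate([188, 2074, 1000]) cube([707, 317, 200]);
translate([188, 2391, 1200]) cube([707, 317, 200]);
translate([188, 2708, 1400]) cube([707, 317, 200]);
translate([188, 3025, 1600]) cube([707, 317, 200]);


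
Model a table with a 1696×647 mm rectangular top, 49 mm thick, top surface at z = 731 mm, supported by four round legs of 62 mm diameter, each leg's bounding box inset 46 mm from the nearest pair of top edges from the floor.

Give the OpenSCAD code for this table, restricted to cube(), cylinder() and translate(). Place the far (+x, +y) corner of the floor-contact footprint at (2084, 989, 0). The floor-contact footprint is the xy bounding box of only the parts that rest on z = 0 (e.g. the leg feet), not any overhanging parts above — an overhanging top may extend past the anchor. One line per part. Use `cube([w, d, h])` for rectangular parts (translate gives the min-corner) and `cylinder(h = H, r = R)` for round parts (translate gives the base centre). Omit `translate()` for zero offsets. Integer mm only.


translate([434, 388, 682]) cube([1696, 647, 49]);
translate([511, 465, 0]) cylinder(h = 682, r = 31);
translate([2053, 465, 0]) cylinder(h = 682, r = 31);
translate([511, 958, 0]) cylinder(h = 682, r = 31);
translate([2053, 958, 0]) cylinder(h = 682, r = 31);


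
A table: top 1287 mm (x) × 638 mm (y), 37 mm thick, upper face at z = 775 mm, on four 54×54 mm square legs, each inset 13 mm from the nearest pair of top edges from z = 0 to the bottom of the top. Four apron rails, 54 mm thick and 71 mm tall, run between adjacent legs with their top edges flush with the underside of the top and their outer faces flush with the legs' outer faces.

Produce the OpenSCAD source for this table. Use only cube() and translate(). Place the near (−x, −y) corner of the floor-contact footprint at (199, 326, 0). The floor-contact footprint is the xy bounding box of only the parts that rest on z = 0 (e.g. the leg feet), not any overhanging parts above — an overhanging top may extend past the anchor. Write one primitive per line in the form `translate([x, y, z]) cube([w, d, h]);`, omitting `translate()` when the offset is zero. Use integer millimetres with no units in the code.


translate([186, 313, 738]) cube([1287, 638, 37]);
translate([199, 326, 0]) cube([54, 54, 738]);
translate([1406, 326, 0]) cube([54, 54, 738]);
translate([199, 884, 0]) cube([54, 54, 738]);
translate([1406, 884, 0]) cube([54, 54, 738]);
translate([253, 326, 667]) cube([1153, 54, 71]);
translate([253, 884, 667]) cube([1153, 54, 71]);
translate([199, 380, 667]) cube([54, 504, 71]);
translate([1406, 380, 667]) cube([54, 504, 71]);


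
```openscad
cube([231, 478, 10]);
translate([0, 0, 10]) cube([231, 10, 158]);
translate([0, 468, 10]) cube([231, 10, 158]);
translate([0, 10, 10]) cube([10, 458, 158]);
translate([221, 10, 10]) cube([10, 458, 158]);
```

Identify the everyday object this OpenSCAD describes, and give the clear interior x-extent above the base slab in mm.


An open box. The internal width is 211 mm.

A 231×478 base slab with four walls standing on it — an open box. The base is 231 mm wide and the walls are 10 mm thick, so the internal width is 231 − 2 × 10 = 211 mm.


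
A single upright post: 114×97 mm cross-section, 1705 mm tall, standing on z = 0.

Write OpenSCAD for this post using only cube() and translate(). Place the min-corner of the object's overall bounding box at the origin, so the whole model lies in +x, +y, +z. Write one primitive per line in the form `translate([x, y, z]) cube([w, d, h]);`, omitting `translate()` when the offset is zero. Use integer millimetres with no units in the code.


cube([114, 97, 1705]);


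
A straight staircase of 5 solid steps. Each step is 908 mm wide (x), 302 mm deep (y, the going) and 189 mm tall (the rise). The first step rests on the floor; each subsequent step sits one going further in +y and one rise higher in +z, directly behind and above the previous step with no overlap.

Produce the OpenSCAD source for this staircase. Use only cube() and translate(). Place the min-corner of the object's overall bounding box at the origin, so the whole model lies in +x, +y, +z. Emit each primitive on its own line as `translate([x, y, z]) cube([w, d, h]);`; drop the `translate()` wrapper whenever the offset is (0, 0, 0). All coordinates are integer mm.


cube([908, 302, 189]);
translate([0, 302, 189]) cube([908, 302, 189]);
translate([0, 604, 378]) cube([908, 302, 189]);
translate([0, 906, 567]) cube([908, 302, 189]);
translate([0, 1208, 756]) cube([908, 302, 189]);


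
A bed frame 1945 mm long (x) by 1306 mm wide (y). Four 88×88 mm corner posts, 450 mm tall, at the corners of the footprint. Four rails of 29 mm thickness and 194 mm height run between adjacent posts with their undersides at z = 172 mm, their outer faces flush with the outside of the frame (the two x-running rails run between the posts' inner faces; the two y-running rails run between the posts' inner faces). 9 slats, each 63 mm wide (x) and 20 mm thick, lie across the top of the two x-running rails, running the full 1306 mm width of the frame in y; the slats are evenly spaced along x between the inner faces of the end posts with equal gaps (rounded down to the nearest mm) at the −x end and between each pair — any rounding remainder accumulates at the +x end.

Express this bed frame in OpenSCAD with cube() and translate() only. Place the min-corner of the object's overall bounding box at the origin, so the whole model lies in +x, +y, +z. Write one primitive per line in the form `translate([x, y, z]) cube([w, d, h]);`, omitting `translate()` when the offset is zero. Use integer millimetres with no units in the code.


// slat z = rail_z + rail_h = 172 + 194 = 366
// slat gap = ⌊(1769 − 9·63) / 10⌋ = 120
cube([88, 88, 450]);
translate([0, 1218, 0]) cube([88, 88, 450]);
translate([1857, 0, 0]) cube([88, 88, 450]);
translate([1857, 1218, 0]) cube([88, 88, 450]);
translate([88, 0, 172]) cube([1769, 29, 194]);
translate([88, 1277, 172]) cube([1769, 29, 194]);
translate([0, 88, 172]) cube([29, 1130, 194]);
translate([1916, 88, 172]) cube([29, 1130, 194]);
translate([208, 0, 366]) cube([63, 1306, 20]);
translate([391, 0, 366]) cube([63, 1306, 20]);
translate([574, 0, 366]) cube([63, 1306, 20]);
translate([757, 0, 366]) cube([63, 1306, 20]);
translate([940, 0, 366]) cube([63, 1306, 20]);
translate([1123, 0, 366]) cube([63, 1306, 20]);
translate([1306, 0, 366]) cube([63, 1306, 20]);
translate([1489, 0, 366]) cube([63, 1306, 20]);
translate([1672, 0, 366]) cube([63, 1306, 20]);


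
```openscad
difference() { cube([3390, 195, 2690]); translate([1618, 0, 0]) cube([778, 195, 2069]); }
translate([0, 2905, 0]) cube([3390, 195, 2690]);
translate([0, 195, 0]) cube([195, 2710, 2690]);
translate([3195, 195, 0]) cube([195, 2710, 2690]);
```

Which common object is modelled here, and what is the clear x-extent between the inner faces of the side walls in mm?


A single room. The interior width is 3000 mm.

Four walls enclosing a rectangle with a door in the front wall — a room. Outside width 3390 minus two 195 mm walls gives 3000 mm.


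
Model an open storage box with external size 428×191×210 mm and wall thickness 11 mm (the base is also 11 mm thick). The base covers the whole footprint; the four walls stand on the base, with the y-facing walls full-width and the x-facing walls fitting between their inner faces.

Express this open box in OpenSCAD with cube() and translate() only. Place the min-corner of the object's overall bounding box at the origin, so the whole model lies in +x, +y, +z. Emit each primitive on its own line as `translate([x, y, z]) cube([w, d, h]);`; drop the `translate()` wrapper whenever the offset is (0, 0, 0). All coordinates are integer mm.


cube([428, 191, 11]);
translate([0, 0, 11]) cube([428, 11, 199]);
translate([0, 180, 11]) cube([428, 11, 199]);
translate([0, 11, 11]) cube([11, 169, 199]);
translate([417, 11, 11]) cube([11, 169, 199]);


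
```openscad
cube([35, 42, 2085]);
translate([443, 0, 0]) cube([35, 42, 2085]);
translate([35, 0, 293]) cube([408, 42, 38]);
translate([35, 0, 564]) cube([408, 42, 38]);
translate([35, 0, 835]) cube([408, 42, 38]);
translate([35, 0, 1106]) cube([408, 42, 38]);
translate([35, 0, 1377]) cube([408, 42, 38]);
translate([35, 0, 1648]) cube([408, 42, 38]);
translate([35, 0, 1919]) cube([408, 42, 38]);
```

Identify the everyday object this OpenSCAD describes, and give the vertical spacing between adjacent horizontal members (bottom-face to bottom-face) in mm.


A ladder. The rung spacing is 271 mm.

Two tall 35×42 posts with 7 short bars between them — a ladder. Adjacent rungs sit at z = 293 and z = 564, so the spacing is 564 − 293 = 271 mm.


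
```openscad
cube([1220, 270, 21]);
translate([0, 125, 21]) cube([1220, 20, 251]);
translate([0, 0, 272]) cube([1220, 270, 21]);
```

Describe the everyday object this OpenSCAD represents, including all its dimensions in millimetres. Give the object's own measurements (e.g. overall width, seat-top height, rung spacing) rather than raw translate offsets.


An I-beam lying along x, 1220 mm long. Overall section height 293 mm. Two flanges 270 mm wide (y) and 21 mm thick, one on the floor and one at the top; a web 20 mm thick runs between them, centred on the flange width.


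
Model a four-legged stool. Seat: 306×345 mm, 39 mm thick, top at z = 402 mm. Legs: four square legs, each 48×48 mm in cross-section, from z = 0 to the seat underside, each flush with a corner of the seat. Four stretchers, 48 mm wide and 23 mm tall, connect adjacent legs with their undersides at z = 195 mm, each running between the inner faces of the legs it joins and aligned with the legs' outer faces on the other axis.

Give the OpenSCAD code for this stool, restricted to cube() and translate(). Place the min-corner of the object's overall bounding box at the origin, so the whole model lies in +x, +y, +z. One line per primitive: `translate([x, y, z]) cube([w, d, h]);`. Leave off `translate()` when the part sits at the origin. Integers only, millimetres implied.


translate([0, 0, 363]) cube([306, 345, 39]);
cube([48, 48, 363]);
translate([258, 0, 0]) cube([48, 48, 363]);
translate([0, 297, 0]) cube([48, 48, 363]);
translate([258, 297, 0]) cube([48, 48, 363]);
translate([48, 0, 195]) cube([210, 48, 23]);
translate([48, 297, 195]) cube([210, 48, 23]);
translate([0, 48, 195]) cube([48, 249, 23]);
translate([258, 48, 195]) cube([48, 249, 23]);


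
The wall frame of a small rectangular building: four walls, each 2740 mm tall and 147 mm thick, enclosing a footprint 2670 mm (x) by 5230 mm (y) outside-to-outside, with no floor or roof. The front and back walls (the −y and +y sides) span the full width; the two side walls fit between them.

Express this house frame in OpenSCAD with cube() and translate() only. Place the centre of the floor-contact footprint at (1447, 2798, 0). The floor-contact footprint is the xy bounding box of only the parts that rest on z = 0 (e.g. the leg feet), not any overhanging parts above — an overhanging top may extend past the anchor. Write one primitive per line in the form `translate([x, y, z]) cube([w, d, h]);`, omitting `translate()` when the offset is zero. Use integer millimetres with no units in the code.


translate([112, 183, 0]) cube([2670, 147, 2740]);
translate([112, 5266, 0]) cube([2670, 147, 2740]);
translate([112, 330, 0]) cube([147, 4936, 2740]);
translate([2635, 330, 0]) cube([147, 4936, 2740]);


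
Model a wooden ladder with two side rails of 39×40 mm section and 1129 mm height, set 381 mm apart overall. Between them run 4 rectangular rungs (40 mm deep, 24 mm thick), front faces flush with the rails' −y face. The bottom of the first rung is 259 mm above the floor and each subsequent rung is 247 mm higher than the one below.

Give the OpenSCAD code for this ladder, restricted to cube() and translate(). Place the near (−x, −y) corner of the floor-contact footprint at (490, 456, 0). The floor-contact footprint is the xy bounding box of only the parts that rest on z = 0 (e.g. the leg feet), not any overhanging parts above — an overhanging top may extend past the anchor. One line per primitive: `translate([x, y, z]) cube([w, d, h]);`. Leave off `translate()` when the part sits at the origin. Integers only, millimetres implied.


translate([490, 456, 0]) cube([39, 40, 1129]);
translate([832, 456, 0]) cube([39, 40, 1129]);
translate([529, 456, 259]) cube([303, 40, 24]);
translate([529, 456, 506]) cube([303, 40, 24]);
translate([529, 456, 753]) cube([303, 40, 24]);
translate([529, 456, 1000]) cube([303, 40, 24]);


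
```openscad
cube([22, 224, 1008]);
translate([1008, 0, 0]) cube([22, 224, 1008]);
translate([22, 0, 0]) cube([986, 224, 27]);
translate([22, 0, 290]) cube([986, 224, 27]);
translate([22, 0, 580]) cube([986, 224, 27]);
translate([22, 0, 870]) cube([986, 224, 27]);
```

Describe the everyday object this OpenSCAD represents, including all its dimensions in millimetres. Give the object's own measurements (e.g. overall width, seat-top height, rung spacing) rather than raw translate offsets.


An open bookshelf. Two side panels, each 22 mm thick, 224 mm deep and 1008 mm tall, stand 1030 mm apart (outside-to-outside). Between them sit 4 shelves, each 27 mm thick and 224 mm deep, spanning the full gap between the sides. The bottom shelf rests on the floor (its underside at z = 0) and the clear gap between one shelf's top and the next shelf's underside is 263 mm.


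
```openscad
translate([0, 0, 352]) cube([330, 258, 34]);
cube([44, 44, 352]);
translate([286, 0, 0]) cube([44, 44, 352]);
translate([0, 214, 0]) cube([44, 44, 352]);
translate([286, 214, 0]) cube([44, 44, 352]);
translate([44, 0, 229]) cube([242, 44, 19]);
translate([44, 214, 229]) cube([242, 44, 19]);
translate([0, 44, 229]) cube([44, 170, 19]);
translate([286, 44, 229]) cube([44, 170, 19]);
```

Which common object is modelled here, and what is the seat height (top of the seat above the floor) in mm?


A stool. The seat height is 386 mm.

A 330×258×34 slab at z = 352 on four corner posts — a stool. The seat top is 352 + 34 = 386 mm.


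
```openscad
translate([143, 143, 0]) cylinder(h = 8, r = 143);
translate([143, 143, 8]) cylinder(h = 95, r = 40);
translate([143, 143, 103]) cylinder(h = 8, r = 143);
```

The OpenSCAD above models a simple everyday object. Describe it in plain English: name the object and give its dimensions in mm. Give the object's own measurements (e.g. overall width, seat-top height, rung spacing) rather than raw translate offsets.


A spool: two coaxial disc flanges of radius 143 mm and thickness 8 mm, joined by a core cylinder of radius 40 mm and height 95 mm. The lower flange rests on z = 0 and the three cylinders share a vertical axis.


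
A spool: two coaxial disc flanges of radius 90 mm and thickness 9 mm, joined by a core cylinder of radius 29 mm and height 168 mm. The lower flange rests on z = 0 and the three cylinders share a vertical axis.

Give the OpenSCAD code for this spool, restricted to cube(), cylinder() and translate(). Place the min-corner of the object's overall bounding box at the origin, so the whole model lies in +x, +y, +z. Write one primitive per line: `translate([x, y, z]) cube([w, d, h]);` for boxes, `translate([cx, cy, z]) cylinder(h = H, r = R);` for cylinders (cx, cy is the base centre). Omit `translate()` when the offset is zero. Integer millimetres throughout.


translate([90, 90, 0]) cylinder(h = 9, r = 90);
translate([90, 90, 9]) cylinder(h = 168, r = 29);
translate([90, 90, 177]) cylinder(h = 9, r = 90);


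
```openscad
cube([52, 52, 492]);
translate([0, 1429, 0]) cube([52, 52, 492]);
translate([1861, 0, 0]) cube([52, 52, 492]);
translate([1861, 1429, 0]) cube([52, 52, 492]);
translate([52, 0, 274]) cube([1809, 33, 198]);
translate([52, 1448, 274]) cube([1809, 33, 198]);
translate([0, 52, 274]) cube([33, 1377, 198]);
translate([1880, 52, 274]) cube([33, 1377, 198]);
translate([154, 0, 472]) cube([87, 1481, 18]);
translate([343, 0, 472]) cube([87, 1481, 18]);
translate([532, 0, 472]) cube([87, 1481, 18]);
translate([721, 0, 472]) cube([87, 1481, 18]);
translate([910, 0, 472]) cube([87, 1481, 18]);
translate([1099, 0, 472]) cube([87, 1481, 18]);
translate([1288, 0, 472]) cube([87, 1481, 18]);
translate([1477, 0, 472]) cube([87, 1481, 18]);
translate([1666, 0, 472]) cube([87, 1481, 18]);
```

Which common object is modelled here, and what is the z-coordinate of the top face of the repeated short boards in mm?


A bed frame. The slat-top height is 490 mm.

Four posts, four rails, and a row of slats — a bed frame. Slats sit on the rails at z = 274 + 198 = 472; with slat thickness 18, the top is 490 mm.


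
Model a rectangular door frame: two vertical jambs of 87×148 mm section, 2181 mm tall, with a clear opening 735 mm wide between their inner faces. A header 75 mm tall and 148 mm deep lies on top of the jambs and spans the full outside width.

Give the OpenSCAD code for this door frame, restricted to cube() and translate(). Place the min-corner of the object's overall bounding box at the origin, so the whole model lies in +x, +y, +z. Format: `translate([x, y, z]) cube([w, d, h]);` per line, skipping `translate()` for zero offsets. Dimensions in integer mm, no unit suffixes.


cube([87, 148, 2181]);
translate([822, 0, 0]) cube([87, 148, 2181]);
translate([0, 0, 2181]) cube([909, 148, 75]);


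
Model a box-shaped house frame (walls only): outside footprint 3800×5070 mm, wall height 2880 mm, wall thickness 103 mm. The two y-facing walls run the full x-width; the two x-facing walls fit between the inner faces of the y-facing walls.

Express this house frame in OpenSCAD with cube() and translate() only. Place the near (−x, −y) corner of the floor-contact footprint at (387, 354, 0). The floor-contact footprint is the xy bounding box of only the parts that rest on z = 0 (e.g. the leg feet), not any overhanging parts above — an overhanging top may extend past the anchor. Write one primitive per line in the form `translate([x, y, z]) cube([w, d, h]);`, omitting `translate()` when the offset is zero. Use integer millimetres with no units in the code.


translate([387, 354, 0]) cube([3800, 103, 2880]);
translate([387, 5321, 0]) cube([3800, 103, 2880]);
translate([387, 457, 0]) cube([103, 4864, 2880]);
translate([4084, 457, 0]) cube([103, 4864, 2880]);


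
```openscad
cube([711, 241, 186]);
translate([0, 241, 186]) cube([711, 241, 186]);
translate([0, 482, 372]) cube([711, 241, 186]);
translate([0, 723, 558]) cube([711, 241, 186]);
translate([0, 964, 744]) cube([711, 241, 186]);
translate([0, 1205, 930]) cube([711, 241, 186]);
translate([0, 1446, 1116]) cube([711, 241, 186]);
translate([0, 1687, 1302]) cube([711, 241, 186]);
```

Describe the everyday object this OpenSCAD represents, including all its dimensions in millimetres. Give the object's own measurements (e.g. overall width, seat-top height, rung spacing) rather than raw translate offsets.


A straight staircase of 8 solid steps. Each step is 711 mm wide (x), 241 mm deep (y, the going) and 186 mm tall (the rise). The first step rests on the floor; each subsequent step sits one going further in +y and one rise higher in +z, directly behind and above the previous step with no overlap.


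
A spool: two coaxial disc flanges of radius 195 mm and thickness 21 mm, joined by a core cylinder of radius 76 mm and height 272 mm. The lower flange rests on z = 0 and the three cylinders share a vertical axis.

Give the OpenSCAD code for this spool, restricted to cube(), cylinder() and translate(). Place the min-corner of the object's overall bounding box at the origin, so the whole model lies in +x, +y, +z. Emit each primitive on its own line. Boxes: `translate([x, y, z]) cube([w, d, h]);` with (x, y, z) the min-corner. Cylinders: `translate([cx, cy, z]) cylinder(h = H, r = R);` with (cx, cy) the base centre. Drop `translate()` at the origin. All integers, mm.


translate([195, 195, 0]) cylinder(h = 21, r = 195);
translate([195, 195, 21]) cylinder(h = 272, r = 76);
translate([195, 195, 293]) cylinder(h = 21, r = 195);


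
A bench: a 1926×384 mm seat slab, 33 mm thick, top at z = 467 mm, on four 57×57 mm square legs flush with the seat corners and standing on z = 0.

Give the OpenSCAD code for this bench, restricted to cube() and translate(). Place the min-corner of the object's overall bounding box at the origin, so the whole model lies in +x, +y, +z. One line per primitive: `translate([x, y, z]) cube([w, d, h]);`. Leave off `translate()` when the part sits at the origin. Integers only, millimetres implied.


// leg_h = 467 − 33 = 434
translate([0, 0, 434]) cube([1926, 384, 33]);
cube([57, 57, 434]);
translate([0, 327, 0]) cube([57, 57, 434]);
translate([1869, 0, 0]) cube([57, 57, 434]);
translate([1869, 327, 0]) cube([57, 57, 434]);


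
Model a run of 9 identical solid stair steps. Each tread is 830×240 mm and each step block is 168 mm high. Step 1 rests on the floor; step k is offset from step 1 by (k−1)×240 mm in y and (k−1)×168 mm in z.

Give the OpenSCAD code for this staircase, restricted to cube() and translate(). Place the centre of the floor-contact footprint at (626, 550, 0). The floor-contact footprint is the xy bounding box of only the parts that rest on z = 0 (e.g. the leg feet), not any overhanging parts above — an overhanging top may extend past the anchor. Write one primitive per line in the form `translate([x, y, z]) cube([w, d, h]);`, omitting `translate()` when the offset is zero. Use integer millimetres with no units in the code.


translate([211, 430, 0]) cube([830, 240, 168]);
translate([211, 670, 168]) cube([830, 240, 168]);
translate([211, 910, 336]) cube([830, 240, 168]);
translate([211, 1150, 504]) cube([830, 240, 168]);
translate([211, 1390, 672]) cube([830, 240, 168]);
translate([211, 1630, 840]) cube([830, 240, 168]);
translate([211, 1870, 1008]) cube([830, 240, 168]);
translate([211, 2110, 1176]) cube([830, 240, 168]);
translate([211, 2350, 1344]) cube([830, 240, 168]);


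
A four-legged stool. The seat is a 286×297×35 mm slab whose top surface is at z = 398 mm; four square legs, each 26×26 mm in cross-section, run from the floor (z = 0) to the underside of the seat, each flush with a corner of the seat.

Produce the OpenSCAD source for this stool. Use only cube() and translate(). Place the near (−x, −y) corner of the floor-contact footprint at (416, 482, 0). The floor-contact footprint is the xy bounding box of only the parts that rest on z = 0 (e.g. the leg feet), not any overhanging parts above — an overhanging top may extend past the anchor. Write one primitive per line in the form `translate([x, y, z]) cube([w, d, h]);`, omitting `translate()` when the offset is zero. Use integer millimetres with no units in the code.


translate([416, 482, 363]) cube([286, 297, 35]);
translate([416, 482, 0]) cube([26, 26, 363]);
translate([676, 482, 0]) cube([26, 26, 363]);
translate([416, 753, 0]) cube([26, 26, 363]);
translate([676, 753, 0]) cube([26, 26, 363]);


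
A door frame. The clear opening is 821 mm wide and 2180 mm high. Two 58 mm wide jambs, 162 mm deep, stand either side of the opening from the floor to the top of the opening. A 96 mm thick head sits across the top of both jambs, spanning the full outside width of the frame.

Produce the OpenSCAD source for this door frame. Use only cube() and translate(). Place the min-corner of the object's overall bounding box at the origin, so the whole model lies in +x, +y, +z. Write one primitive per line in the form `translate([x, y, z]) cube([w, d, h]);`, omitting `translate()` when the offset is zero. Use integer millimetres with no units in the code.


cube([58, 162, 2180]);
translate([879, 0, 0]) cube([58, 162, 2180]);
translate([0, 0, 2180]) cube([937, 162, 96]);


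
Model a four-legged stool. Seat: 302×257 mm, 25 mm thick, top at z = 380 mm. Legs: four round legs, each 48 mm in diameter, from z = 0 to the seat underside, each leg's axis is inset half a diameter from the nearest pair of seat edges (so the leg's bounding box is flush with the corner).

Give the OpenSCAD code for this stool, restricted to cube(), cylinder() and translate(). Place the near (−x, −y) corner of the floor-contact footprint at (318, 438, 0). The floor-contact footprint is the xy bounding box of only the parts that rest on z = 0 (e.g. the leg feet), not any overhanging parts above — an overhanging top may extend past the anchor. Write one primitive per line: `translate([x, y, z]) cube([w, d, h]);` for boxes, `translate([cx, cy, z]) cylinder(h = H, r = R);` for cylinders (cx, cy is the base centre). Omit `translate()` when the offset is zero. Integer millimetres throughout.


// leg_h = 380 - 25 = 355
translate([318, 438, 355]) cube([302, 257, 25]);
translate([342, 462, 0]) cylinder(h = 355, r = 24);
translate([596, 462, 0]) cylinder(h = 355, r = 24);
translate([342, 671, 0]) cylinder(h = 355, r = 24);
translate([596, 671, 0]) cylinder(h = 355, r = 24);


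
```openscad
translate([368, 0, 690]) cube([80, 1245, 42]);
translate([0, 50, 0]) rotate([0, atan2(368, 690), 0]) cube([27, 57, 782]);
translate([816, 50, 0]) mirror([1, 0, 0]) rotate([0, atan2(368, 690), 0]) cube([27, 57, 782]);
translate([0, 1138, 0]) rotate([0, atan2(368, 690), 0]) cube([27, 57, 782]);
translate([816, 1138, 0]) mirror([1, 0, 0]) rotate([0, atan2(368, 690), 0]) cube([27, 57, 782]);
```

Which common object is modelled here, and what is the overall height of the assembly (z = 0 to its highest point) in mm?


A sawhorse. The overall height is 732 mm.

A beam across two mirrored pairs of raked legs — a sawhorse. The beam's underside is at z = 690 (matching the legs' vertical rise in atan2(368, 690)) and the beam is 42 mm tall, so its top is at 690 + 42 = 732 mm. The raked legs top out at the beam's underside, so that is the highest point.


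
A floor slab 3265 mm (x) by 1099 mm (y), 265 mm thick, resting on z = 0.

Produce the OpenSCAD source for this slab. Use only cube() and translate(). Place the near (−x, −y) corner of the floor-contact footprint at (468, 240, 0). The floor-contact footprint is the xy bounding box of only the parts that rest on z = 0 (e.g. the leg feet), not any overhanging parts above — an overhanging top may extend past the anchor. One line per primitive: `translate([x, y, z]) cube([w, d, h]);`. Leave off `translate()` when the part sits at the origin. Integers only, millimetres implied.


translate([468, 240, 0]) cube([3265, 1099, 265]);


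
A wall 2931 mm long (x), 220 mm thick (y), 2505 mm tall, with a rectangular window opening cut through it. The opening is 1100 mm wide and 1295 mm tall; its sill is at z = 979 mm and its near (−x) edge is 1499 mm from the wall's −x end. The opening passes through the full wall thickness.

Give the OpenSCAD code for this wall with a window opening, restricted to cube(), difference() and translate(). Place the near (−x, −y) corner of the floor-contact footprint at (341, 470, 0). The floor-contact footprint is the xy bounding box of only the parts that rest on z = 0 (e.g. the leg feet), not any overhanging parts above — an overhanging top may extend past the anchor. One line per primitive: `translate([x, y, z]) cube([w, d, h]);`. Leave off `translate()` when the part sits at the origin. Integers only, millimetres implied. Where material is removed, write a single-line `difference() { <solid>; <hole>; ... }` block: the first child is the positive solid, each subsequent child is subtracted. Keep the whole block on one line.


difference() { translate([341, 470, 0]) cube([2931, 220, 2505]); translate([1840, 470, 979]) cube([1100, 220, 1295]); }


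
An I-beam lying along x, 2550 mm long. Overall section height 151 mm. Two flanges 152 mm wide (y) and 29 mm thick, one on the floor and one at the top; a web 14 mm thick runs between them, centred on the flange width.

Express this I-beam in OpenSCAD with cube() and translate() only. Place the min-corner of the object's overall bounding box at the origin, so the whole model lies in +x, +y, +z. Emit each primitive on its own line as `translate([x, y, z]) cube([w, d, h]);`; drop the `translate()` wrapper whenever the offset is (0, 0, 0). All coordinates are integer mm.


cube([2550, 152, 29]);
translate([0, 69, 29]) cube([2550, 14, 93]);
translate([0, 0, 122]) cube([2550, 152, 29]);
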